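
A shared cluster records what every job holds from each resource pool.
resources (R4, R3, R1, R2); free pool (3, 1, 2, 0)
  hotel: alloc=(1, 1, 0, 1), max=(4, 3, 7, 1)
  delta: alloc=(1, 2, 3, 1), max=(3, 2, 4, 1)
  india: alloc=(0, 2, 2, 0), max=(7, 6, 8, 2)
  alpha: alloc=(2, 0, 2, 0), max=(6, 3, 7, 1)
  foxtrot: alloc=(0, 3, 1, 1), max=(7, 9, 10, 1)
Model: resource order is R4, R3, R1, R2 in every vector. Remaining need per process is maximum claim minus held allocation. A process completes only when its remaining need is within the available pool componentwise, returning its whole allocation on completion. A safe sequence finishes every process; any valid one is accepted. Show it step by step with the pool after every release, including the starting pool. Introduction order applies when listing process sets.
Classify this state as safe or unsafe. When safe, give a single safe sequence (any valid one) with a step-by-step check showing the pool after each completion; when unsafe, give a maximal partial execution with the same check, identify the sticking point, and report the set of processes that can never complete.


The state is SAFE; one workable sequence: delta, alpha, hotel, india, foxtrot.
Key observation: reading the order forward, alpha is the first process whose need (4, 3, 5, 1) meets the free pool (4, 3, 5, 1) exactly on a resource it requests.
Step-by-step check:
  pool = (3, 1, 2, 0)
  delta: need (2, 0, 1, 0) fits (3, 1, 2, 0); releases (1, 2, 3, 1), pool now (4, 3, 5, 1)
  alpha: need (4, 3, 5, 1) fits (4, 3, 5, 1); releases (2, 0, 2, 0), pool now (6, 3, 7, 1)
  hotel: need (3, 2, 7, 0) fits (6, 3, 7, 1); releases (1, 1, 0, 1), pool now (7, 4, 7, 2)
  india: need (7, 4, 6, 2) fits (7, 4, 7, 2); releases (0, 2, 2, 0), pool now (7, 6, 9, 2)
  foxtrot: need (7, 6, 9, 0) fits (7, 6, 9, 2); releases (0, 3, 1, 1), pool now (7, 9, 10, 3)


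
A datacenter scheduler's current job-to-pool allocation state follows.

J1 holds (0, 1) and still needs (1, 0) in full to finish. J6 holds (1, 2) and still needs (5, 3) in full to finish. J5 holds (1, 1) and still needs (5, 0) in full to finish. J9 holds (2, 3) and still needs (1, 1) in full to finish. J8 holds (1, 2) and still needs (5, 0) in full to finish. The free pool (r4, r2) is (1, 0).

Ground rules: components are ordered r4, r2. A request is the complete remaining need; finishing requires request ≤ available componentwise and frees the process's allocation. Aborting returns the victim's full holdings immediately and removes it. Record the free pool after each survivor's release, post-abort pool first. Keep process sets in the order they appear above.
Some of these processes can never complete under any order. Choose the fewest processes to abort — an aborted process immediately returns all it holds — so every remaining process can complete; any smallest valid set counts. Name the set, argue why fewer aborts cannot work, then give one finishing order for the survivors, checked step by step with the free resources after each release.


Minimum abort set: J6 and J5.
Key observation: no ordering could ever have run J8 before the abort of J6 and J5; with (2, 3) back in the pool it fits at step 2.
Why nothing smaller works — every single abort fails: J1 alone leaves J6 blocked (short on r4); J6 alone leaves J5 blocked (short on r4); J5 alone leaves J6 blocked (short on r4); J9 alone leaves J6 blocked (short on r4); J8 alone leaves J6 blocked (short on r4).
One survivor order: J9, J8, J1. Check, step by step (post-abort pool first):
  pool = (3, 3)
  J9: need (1, 1) fits (3, 3); releases (2, 3), pool now (5, 6)
  J8: need (5, 0) fits (5, 6); releases (1, 2), pool now (6, 8)
  J1: need (1, 0) fits (6, 8); releases (0, 1), pool now (6, 9)


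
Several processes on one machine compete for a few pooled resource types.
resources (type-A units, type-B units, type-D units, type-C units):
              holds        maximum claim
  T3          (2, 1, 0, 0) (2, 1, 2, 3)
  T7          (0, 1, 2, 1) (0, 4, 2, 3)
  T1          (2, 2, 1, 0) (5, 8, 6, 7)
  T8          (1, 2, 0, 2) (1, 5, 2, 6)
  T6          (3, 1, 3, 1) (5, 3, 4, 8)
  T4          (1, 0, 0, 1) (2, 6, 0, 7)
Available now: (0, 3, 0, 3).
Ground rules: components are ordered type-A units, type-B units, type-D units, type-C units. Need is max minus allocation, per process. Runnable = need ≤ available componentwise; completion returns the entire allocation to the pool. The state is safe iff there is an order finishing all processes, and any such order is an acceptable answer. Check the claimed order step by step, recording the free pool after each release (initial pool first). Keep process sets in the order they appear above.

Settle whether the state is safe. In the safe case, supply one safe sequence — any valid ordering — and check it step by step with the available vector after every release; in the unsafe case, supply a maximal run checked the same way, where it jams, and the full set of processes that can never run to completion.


SAFE — a valid safe sequence is T7, T8, T4, T6, T3, T1.
Key observation: reading the order forward, T7 is the first process whose need (0, 3, 0, 2) meets the free pool (0, 3, 0, 3) exactly on a resource it requests.
Verifying each step:
  pool = (0, 3, 0, 3)
  T7: need (0, 3, 0, 2) fits (0, 3, 0, 3); releases (0, 1, 2, 1), pool now (0, 4, 2, 4)
  T8: need (0, 3, 2, 4) fits (0, 4, 2, 4); releases (1, 2, 0, 2), pool now (1, 6, 2, 6)
  T4: need (1, 6, 0, 6) fits (1, 6, 2, 6); releases (1, 0, 0, 1), pool now (2, 6, 2, 7)
  T6: need (2, 2, 1, 7) fits (2, 6, 2, 7); releases (3, 1, 3, 1), pool now (5, 7, 5, 8)
  T3: need (0, 0, 2, 3) fits (5, 7, 5, 8); releases (2, 1, 0, 0), pool now (7, 8, 5, 8)
  T1: need (3, 6, 5, 7) fits (7, 8, 5, 8); releases (2, 2, 1, 0), pool now (9, 10, 6, 8)


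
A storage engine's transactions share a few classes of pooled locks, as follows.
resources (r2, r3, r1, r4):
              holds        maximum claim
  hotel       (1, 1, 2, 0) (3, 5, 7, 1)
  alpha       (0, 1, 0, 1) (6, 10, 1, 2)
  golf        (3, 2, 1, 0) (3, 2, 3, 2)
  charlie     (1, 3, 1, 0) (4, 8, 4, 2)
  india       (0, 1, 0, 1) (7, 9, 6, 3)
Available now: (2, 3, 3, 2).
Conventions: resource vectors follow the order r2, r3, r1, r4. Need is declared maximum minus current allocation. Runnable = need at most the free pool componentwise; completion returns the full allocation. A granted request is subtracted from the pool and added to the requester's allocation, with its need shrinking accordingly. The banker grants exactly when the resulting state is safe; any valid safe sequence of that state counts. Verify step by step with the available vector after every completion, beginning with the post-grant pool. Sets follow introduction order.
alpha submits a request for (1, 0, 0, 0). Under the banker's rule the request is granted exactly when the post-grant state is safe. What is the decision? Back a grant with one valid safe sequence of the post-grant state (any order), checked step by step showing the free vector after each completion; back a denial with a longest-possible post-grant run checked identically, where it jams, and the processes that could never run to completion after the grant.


GRANT: granting preserves safety; a valid post-grant sequence is golf, charlie, hotel, alpha, india.
Key observation: granting shrinks the pool to (1, 3, 3, 2), yet golf still fits and the chain goes through.
Step-by-step check of the post-grant state:
  pool = (1, 3, 3, 2)
  golf needs (0, 0, 2, 2) <= (1, 3, 3, 2) -> finishes; pool += (3, 2, 1, 0) = (4, 5, 4, 2)
  charlie needs (3, 5, 3, 2) <= (4, 5, 4, 2) -> finishes; pool += (1, 3, 1, 0) = (5, 8, 5, 2)
  hotel needs (2, 4, 5, 1) <= (5, 8, 5, 2) -> finishes; pool += (1, 1, 2, 0) = (6, 9, 7, 2)
  alpha needs (5, 9, 1, 1) <= (6, 9, 7, 2) -> finishes; pool += (1, 1, 0, 1) = (7, 10, 7, 3)
  india needs (7, 8, 6, 2) <= (7, 10, 7, 3) -> finishes; pool += (0, 1, 0, 1) = (7, 11, 7, 4)


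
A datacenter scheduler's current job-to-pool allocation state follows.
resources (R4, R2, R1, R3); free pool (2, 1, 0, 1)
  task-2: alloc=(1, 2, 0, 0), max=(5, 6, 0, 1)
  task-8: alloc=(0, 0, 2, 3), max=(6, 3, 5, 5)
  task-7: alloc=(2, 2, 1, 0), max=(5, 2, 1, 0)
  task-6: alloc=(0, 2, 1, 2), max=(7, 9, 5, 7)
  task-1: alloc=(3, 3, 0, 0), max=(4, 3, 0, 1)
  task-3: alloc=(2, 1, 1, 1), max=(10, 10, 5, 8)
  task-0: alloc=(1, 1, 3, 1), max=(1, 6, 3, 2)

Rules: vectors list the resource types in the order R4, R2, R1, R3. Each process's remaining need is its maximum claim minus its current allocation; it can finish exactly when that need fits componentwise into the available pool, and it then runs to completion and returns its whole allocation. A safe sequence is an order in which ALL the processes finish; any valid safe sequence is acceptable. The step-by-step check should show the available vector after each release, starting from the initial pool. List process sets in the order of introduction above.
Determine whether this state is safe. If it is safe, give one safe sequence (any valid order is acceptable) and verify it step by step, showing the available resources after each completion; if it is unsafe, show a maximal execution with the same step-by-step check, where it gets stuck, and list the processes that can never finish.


SAFE, for example via the order task-1, task-2, task-0, task-8, task-7, task-6, task-3.
Key observation: the order's first zero-slack moment is task-1 ((1, 0, 0, 1) needed, (2, 1, 0, 1) free — a requested resource with nothing to spare).
Verifying each step:
  pool = (2, 1, 0, 1)
  task-1 needs (1, 0, 0, 1) <= (2, 1, 0, 1) -> finishes; pool += (3, 3, 0, 0) = (5, 4, 0, 1)
  task-2 needs (4, 4, 0, 1) <= (5, 4, 0, 1) -> finishes; pool += (1, 2, 0, 0) = (6, 6, 0, 1)
  task-0 needs (0, 5, 0, 1) <= (6, 6, 0, 1) -> finishes; pool += (1, 1, 3, 1) = (7, 7, 3, 2)
  task-8 needs (6, 3, 3, 2) <= (7, 7, 3, 2) -> finishes; pool += (0, 0, 2, 3) = (7, 7, 5, 5)
  task-7 needs (3, 0, 0, 0) <= (7, 7, 5, 5) -> finishes; pool += (2, 2, 1, 0) = (9, 9, 6, 5)
  task-6 needs (7, 7, 4, 5) <= (9, 9, 6, 5) -> finishes; pool += (0, 2, 1, 2) = (9, 11, 7, 7)
  task-3 needs (8, 9, 4, 7) <= (9, 11, 7, 7) -> finishes; pool += (2, 1, 1, 1) = (11, 12, 8, 8)


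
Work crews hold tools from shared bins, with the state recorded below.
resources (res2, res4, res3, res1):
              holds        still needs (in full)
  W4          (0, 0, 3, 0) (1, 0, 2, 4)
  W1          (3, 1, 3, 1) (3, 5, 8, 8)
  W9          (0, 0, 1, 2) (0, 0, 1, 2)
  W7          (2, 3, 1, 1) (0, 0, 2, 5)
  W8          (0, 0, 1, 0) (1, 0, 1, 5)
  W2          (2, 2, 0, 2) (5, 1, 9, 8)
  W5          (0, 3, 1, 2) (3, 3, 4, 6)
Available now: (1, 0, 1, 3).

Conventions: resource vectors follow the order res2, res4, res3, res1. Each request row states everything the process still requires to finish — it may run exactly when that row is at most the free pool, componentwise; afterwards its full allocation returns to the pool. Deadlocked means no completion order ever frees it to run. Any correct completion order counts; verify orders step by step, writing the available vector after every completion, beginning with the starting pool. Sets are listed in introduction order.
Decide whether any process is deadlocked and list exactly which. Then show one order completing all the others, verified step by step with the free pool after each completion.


No process is deadlocked.
Key observation: no deadlock: W9 fits now, and the freed resources carry the rest through.
One completion order for the rest: W9, W7, W8, W4, W5, W1, W2. Step-by-step check:
  pool = (1, 0, 1, 3)
  W9: need (0, 0, 1, 2) fits (1, 0, 1, 3); releases (0, 0, 1, 2), pool now (1, 0, 2, 5)
  W7: need (0, 0, 2, 5) fits (1, 0, 2, 5); releases (2, 3, 1, 1), pool now (3, 3, 3, 6)
  W8: need (1, 0, 1, 5) fits (3, 3, 3, 6); releases (0, 0, 1, 0), pool now (3, 3, 4, 6)
  W4: need (1, 0, 2, 4) fits (3, 3, 4, 6); releases (0, 0, 3, 0), pool now (3, 3, 7, 6)
  W5: need (3, 3, 4, 6) fits (3, 3, 7, 6); releases (0, 3, 1, 2), pool now (3, 6, 8, 8)
  W1: need (3, 5, 8, 8) fits (3, 6, 8, 8); releases (3, 1, 3, 1), pool now (6, 7, 11, 9)
  W2: need (5, 1, 9, 8) fits (6, 7, 11, 9); releases (2, 2, 0, 2), pool now (8, 9, 11, 11)


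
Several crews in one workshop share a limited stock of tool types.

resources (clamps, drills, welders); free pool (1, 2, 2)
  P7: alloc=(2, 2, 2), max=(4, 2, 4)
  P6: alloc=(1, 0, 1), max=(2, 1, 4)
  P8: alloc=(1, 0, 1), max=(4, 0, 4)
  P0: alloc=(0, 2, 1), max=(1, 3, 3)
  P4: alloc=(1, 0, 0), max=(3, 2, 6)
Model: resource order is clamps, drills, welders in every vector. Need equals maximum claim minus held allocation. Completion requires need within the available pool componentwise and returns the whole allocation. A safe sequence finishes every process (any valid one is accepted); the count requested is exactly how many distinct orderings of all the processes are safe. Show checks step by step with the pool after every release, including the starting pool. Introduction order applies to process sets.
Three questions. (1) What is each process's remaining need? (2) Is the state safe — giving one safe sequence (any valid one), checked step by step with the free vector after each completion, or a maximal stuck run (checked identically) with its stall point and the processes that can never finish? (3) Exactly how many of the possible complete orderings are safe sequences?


(1) Outstanding need per process (order clamps, drills, welders):
  P7: (2, 0, 2)
  P6: (1, 1, 3)
  P8: (3, 0, 3)
  P0: (1, 1, 2)
  P4: (2, 2, 6)
(2) SAFE, for example via the order P0, P6, P7, P8, P4.
Key observation: the first exact fit in this order is P0 — it needs (1, 1, 2) with (1, 2, 2) free, meeting a requested resource to the last unit.
Step-by-step check:
  pool = (1, 2, 2)
  run P0 (needs (1, 1, 2), free (1, 2, 2)); after release of (0, 2, 1) the pool is (1, 4, 3)
  run P6 (needs (1, 1, 3), free (1, 4, 3)); after release of (1, 0, 1) the pool is (2, 4, 4)
  run P7 (needs (2, 0, 2), free (2, 4, 4)); after release of (2, 2, 2) the pool is (4, 6, 6)
  run P8 (needs (3, 0, 3), free (4, 6, 6)); after release of (1, 0, 1) the pool is (5, 6, 7)
  run P4 (needs (2, 2, 6), free (5, 6, 7)); after release of (1, 0, 0) the pool is (6, 6, 7)
(3) The exact count: 2 of the possible complete orderings are safe sequences.


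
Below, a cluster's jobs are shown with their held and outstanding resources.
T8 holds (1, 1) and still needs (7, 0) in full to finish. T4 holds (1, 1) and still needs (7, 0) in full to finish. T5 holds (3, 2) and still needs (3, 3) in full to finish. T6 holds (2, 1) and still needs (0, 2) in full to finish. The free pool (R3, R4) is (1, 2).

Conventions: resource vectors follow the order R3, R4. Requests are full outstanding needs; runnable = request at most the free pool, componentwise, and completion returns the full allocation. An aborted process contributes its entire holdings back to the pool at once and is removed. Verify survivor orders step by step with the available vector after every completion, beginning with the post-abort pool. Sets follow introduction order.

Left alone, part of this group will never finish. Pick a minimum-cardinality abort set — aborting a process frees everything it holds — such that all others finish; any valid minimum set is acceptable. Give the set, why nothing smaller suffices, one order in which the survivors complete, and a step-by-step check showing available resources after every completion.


Minimum abort set: T4.
Key observation: the returned (1, 1) from T4 is what brings T8 — unrunnable before, under any order — into play at step 3.
Why nothing smaller works: aborting no one leaves the state deadlocked as given.
One survivor order: T6, T5, T8. Verifying each step (post-abort pool first):
  pool = (2, 3)
  T6 needs (0, 2) <= (2, 3) -> finishes; pool += (2, 1) = (4, 4)
  T5 needs (3, 3) <= (4, 4) -> finishes; pool += (3, 2) = (7, 6)
  T8 needs (7, 0) <= (7, 6) -> finishes; pool += (1, 1) = (8, 7)


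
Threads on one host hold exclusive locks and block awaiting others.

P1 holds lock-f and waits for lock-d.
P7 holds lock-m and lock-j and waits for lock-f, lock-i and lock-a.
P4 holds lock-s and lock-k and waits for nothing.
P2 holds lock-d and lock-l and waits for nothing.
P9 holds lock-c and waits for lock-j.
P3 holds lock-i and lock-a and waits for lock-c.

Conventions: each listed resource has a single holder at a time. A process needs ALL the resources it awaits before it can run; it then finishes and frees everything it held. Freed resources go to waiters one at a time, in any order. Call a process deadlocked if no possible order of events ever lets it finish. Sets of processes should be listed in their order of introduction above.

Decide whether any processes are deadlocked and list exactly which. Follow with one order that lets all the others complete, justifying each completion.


The deadlocked set is P7, P9 and P3.
Key observation: the knot is the closed ring of waits P7 -> P3 -> P9 -> P7; no other process is dragged down with it.
The rest can finish in the order P2, P4, P1.
Walking it through:
  run P2 (it waits on nothing); releases lock-d and lock-l
  run P4 (it waits on nothing); releases lock-s and lock-k
  run P1 (all its waits — lock-d — are resolved); releases lock-f


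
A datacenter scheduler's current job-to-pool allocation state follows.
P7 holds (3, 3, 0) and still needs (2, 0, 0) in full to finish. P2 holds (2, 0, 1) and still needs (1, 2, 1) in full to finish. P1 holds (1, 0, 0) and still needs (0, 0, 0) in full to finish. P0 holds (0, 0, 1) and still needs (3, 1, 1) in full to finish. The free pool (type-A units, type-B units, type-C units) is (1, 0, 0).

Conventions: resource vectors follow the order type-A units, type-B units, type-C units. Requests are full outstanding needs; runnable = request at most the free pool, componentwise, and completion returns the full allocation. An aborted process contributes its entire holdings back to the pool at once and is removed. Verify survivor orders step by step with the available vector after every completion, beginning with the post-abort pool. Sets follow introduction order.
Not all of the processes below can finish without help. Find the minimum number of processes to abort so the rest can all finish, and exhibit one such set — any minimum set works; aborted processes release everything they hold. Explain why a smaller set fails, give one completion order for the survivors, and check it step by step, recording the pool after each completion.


Abort P0.
Key observation: P2 was stuck for good until P0 gave back (0, 0, 1); in the order shown it finishes at step 3.
Minimality: the empty abort set fails — the state is deadlocked as it stands.
Survivors finish in the order: P1, P7, P2. Step-by-step check (pool after the aborts first):
  pool = (1, 0, 1)
  P1 needs (0, 0, 0) <= (1, 0, 1) -> finishes; pool += (1, 0, 0) = (2, 0, 1)
  P7 needs (2, 0, 0) <= (2, 0, 1) -> finishes; pool += (3, 3, 0) = (5, 3, 1)
  P2 needs (1, 2, 1) <= (5, 3, 1) -> finishes; pool += (2, 0, 1) = (7, 3, 2)


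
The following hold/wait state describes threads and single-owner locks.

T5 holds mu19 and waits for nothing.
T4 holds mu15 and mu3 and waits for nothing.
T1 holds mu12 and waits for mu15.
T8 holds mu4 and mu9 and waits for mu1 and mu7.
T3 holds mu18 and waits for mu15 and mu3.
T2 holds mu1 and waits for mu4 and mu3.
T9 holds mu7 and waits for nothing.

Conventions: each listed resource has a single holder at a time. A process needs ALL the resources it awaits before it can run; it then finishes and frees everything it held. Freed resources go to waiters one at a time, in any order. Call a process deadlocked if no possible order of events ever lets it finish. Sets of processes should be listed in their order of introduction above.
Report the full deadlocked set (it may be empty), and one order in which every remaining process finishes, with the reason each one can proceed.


Deadlocked: T8 and T2.
Key observation: the cycle T8 -> T2 -> T8 can never break — each member waits on the next; no other process is dragged down with it.
The rest can finish in the order T9, T4, T1, T3, T5.
Check, step by step:
  T9: no waits; runs immediately, freeing mu7
  T4: no waits; runs immediately, freeing mu15 and mu3
  T1 waits on mu15 — all released -> runs and releases mu12
  T3 waits on mu15 and mu3 — all released -> runs and releases mu18
  T5: no waits; runs immediately, freeing mu19


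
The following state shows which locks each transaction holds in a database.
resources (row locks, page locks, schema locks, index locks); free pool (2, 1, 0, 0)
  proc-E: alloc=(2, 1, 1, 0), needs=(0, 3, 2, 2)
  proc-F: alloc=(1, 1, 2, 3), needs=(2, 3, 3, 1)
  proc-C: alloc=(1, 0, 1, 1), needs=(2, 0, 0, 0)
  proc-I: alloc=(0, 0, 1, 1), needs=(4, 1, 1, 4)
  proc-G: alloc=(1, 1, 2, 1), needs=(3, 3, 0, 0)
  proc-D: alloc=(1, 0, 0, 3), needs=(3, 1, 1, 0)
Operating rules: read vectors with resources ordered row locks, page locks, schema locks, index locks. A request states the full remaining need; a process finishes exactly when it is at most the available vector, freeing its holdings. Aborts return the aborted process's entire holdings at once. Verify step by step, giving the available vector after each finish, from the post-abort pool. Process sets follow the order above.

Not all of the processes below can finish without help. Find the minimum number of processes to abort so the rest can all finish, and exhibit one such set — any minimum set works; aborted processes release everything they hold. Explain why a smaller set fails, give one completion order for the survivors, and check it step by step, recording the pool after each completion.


The answer: abort proc-E and proc-F.
Key observation: aborting proc-E and proc-F returns (3, 2, 3, 3), and proc-G — hopeless before — runs at step 3 with the returned capacity in the pool.
Why nothing smaller works — every single abort fails: proc-E alone leaves proc-F blocked (short on page locks); proc-F alone leaves proc-E blocked (short on page locks); proc-C alone leaves proc-E blocked (short on page locks); proc-I alone leaves proc-E blocked (short on page locks); proc-G alone leaves proc-E blocked (short on page locks); proc-D alone leaves proc-E blocked (short on page locks).
Survivors finish in the order: proc-D, proc-C, proc-G, proc-I. Step-by-step check (pool after the aborts first):
  pool = (5, 3, 3, 3)
  proc-D needs (3, 1, 1, 0) <= (5, 3, 3, 3) -> finishes; pool += (1, 0, 0, 3) = (6, 3, 3, 6)
  proc-C needs (2, 0, 0, 0) <= (6, 3, 3, 6) -> finishes; pool += (1, 0, 1, 1) = (7, 3, 4, 7)
  proc-G needs (3, 3, 0, 0) <= (7, 3, 4, 7) -> finishes; pool += (1, 1, 2, 1) = (8, 4, 6, 8)
  proc-I needs (4, 1, 1, 4) <= (8, 4, 6, 8) -> finishes; pool += (0, 0, 1, 1) = (8, 4, 7, 9)


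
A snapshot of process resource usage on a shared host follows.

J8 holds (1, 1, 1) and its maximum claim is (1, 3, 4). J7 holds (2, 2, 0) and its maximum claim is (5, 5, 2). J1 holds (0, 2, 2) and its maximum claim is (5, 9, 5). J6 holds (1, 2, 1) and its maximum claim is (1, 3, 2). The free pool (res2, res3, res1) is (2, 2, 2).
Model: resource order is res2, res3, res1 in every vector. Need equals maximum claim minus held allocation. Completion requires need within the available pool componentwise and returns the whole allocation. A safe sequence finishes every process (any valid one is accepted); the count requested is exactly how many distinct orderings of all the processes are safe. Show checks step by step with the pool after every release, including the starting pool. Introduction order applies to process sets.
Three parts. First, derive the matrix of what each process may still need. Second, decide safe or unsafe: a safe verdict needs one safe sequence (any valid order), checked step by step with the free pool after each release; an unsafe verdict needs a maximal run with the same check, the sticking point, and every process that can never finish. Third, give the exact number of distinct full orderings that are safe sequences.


(1) Need matrix, components ordered res2, res3, res1:
  J8: (0, 2, 3)
  J7: (3, 3, 2)
  J1: (5, 7, 3)
  J6: (0, 1, 1)
(2) The state is SAFE; one workable sequence: J6, J8, J7, J1.
Key observation: the first exact fit in this order is J8 — it needs (0, 2, 3) with (3, 4, 3) free, meeting a requested resource to the last unit.
Check, step by step:
  pool = (2, 2, 2)
  J6 needs (0, 1, 1) <= (2, 2, 2) -> finishes; pool += (1, 2, 1) = (3, 4, 3)
  J8 needs (0, 2, 3) <= (3, 4, 3) -> finishes; pool += (1, 1, 1) = (4, 5, 4)
  J7 needs (3, 3, 2) <= (4, 5, 4) -> finishes; pool += (2, 2, 0) = (6, 7, 4)
  J1 needs (5, 7, 3) <= (6, 7, 4) -> finishes; pool += (0, 2, 2) = (6, 9, 6)
(3) The exact count: 2 of the possible complete orderings are safe sequences.


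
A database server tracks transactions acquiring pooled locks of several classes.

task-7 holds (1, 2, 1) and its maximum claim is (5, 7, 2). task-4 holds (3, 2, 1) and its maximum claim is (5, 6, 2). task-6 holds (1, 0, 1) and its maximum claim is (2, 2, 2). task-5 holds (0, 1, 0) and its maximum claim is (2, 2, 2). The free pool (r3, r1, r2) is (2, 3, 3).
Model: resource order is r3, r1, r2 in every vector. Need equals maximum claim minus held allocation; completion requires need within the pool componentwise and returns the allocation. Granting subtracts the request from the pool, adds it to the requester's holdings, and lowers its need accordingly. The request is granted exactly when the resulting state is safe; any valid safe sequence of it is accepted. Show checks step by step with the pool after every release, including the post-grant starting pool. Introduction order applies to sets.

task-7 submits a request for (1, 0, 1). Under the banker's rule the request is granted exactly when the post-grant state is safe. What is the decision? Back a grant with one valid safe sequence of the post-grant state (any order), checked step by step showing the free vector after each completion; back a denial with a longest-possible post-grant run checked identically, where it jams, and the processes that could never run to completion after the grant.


GRANT. The post-grant state is safe; one safe sequence: task-6, task-5, task-4, task-7.
Key observation: with (1, 3, 2) left after the transfer, task-6 can run at once — the state stays safe.
Step-by-step check of the post-grant state:
  pool = (1, 3, 2)
  task-6 needs (1, 2, 1) <= (1, 3, 2) -> finishes; pool += (1, 0, 1) = (2, 3, 3)
  task-5 needs (2, 1, 2) <= (2, 3, 3) -> finishes; pool += (0, 1, 0) = (2, 4, 3)
  task-4 needs (2, 4, 1) <= (2, 4, 3) -> finishes; pool += (3, 2, 1) = (5, 6, 4)
  task-7 needs (3, 5, 0) <= (5, 6, 4) -> finishes; pool += (2, 2, 2) = (7, 8, 6)


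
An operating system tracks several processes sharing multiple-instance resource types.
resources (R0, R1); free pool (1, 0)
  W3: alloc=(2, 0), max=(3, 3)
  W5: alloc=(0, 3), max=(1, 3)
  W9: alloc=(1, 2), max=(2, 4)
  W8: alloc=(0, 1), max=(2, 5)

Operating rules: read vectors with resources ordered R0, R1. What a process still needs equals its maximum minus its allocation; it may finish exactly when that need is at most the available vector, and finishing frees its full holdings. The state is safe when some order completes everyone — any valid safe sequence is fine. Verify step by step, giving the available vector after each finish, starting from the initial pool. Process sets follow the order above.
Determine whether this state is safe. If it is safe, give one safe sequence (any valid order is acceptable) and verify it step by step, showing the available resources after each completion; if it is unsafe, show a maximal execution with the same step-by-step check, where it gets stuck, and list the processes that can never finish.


SAFE — a valid safe sequence is W5, W9, W3, W8.
Key observation: W5 marks the first exact bind of the order: its need (1, 0) fits the free (1, 0) with zero slack on a requested resource.
Verifying each step:
  pool = (1, 0)
  W5 needs (1, 0) <= (1, 0) -> finishes; pool += (0, 3) = (1, 3)
  W9 needs (1, 2) <= (1, 3) -> finishes; pool += (1, 2) = (2, 5)
  W3 needs (1, 3) <= (2, 5) -> finishes; pool += (2, 0) = (4, 5)
  W8 needs (2, 4) <= (4, 5) -> finishes; pool += (0, 1) = (4, 6)


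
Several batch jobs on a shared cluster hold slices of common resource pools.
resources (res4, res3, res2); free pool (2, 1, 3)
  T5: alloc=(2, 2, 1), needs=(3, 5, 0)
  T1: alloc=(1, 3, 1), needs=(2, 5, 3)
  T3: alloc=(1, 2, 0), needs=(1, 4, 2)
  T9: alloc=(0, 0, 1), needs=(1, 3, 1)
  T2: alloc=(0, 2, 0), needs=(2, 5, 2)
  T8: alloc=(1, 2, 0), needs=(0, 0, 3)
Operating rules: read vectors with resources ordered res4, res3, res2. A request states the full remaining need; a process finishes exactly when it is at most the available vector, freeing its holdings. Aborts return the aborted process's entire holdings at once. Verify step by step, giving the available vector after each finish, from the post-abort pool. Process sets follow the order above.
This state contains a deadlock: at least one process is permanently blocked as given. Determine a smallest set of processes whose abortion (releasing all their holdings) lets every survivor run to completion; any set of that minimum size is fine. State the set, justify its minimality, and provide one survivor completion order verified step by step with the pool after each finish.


The answer: abort T5.
Key observation: before aborting T5, T2 was permanently blocked — no order could ever run it; afterwards it completes at step 2.
No smaller set exists: with zero aborts the deadlock remains.
Survivors finish in the order: T8, T2, T3, T9, T1. Check, step by step (pool after the aborts first):
  pool = (4, 3, 4)
  T8: need (0, 0, 3) fits (4, 3, 4); releases (1, 2, 0), pool now (5, 5, 4)
  T2: need (2, 5, 2) fits (5, 5, 4); releases (0, 2, 0), pool now (5, 7, 4)
  T3: need (1, 4, 2) fits (5, 7, 4); releases (1, 2, 0), pool now (6, 9, 4)
  T9: need (1, 3, 1) fits (6, 9, 4); releases (0, 0, 1), pool now (6, 9, 5)
  T1: need (2, 5, 3) fits (6, 9, 5); releases (1, 3, 1), pool now (7, 12, 6)


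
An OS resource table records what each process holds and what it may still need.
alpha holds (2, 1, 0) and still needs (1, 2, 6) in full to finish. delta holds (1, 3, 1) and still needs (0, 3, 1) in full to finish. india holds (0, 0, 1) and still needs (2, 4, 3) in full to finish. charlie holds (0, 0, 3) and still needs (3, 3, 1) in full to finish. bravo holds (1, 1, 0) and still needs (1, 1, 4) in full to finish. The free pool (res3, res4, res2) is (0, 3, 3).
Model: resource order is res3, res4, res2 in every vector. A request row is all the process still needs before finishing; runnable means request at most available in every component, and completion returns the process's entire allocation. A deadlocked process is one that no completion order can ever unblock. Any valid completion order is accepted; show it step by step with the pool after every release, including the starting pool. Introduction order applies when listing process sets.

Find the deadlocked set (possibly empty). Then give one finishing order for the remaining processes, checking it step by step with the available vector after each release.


Deadlocked set: alpha and charlie.
Key observation: after delta, bravo, india the pool peaks at (2, 7, 5), and each blocked process is short somewhere: alpha on res2; charlie on res3.
A valid finishing order for the others: delta, bravo, india. Step-by-step check:
  pool = (0, 3, 3)
  delta: need (0, 3, 1) fits (0, 3, 3); releases (1, 3, 1), pool now (1, 6, 4)
  bravo: need (1, 1, 4) fits (1, 6, 4); releases (1, 1, 0), pool now (2, 7, 4)
  india: need (2, 4, 3) fits (2, 7, 4); releases (0, 0, 1), pool now (2, 7, 5)
The blocked processes can never fit:
  alpha still needs (1, 2, 6) but only (2, 7, 5) is free — short on res2
  charlie still needs (3, 3, 1) but only (2, 7, 5) is free — short on res3


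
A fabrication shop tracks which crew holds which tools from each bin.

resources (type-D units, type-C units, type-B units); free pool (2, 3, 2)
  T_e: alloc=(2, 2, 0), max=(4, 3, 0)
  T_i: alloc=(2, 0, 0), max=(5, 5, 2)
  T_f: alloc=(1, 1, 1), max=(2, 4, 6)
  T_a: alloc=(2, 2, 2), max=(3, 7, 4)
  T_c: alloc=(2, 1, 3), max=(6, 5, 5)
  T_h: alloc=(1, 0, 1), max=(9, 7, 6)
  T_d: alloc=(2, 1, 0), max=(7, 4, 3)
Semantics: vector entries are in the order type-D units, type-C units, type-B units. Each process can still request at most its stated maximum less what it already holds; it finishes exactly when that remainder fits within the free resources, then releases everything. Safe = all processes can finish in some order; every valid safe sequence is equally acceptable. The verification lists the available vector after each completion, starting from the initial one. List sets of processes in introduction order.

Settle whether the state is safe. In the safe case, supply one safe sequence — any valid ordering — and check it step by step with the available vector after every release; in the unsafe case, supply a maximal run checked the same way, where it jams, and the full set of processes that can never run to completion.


SAFE — a valid safe sequence is T_e, T_c, T_f, T_d, T_h, T_a, T_i.
Key observation: the order's first zero-slack moment is T_e ((2, 1, 0) needed, (2, 3, 2) free — a requested resource with nothing to spare).
Step-by-step check:
  pool = (2, 3, 2)
  T_e needs (2, 1, 0) <= (2, 3, 2) -> finishes; pool += (2, 2, 0) = (4, 5, 2)
  T_c needs (4, 4, 2) <= (4, 5, 2) -> finishes; pool += (2, 1, 3) = (6, 6, 5)
  T_f needs (1, 3, 5) <= (6, 6, 5) -> finishes; pool += (1, 1, 1) = (7, 7, 6)
  T_d needs (5, 3, 3) <= (7, 7, 6) -> finishes; pool += (2, 1, 0) = (9, 8, 6)
  T_h needs (8, 7, 5) <= (9, 8, 6) -> finishes; pool += (1, 0, 1) = (10, 8, 7)
  T_a needs (1, 5, 2) <= (10, 8, 7) -> finishes; pool += (2, 2, 2) = (12, 10, 9)
  T_i needs (3, 5, 2) <= (12, 10, 9) -> finishes; pool += (2, 0, 0) = (14, 10, 9)


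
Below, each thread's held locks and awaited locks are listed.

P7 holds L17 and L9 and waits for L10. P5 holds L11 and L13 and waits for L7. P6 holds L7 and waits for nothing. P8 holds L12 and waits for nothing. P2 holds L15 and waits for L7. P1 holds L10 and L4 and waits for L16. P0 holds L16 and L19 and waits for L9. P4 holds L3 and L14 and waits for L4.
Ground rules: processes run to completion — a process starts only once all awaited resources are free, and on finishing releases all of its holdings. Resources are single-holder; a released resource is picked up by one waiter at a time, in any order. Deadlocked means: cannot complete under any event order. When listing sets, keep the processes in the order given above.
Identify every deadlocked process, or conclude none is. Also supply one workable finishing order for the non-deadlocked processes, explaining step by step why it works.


The deadlocked set is P7, P1, P0 and P4.
Key observation: the loop P7 -> P1 -> P0 -> P7 blocks itself forever; P4 waits into the deadlock from upstream.
A valid finishing order for the others: P6, P2, P5, P8.
Check, step by step:
  run P6 (it waits on nothing); releases L7
  P2: everything it awaited (L7) is free; runs, freeing L15
  P5: everything it awaited (L7) is free; runs, freeing L11 and L13
  run P8 (it waits on nothing); releases L12


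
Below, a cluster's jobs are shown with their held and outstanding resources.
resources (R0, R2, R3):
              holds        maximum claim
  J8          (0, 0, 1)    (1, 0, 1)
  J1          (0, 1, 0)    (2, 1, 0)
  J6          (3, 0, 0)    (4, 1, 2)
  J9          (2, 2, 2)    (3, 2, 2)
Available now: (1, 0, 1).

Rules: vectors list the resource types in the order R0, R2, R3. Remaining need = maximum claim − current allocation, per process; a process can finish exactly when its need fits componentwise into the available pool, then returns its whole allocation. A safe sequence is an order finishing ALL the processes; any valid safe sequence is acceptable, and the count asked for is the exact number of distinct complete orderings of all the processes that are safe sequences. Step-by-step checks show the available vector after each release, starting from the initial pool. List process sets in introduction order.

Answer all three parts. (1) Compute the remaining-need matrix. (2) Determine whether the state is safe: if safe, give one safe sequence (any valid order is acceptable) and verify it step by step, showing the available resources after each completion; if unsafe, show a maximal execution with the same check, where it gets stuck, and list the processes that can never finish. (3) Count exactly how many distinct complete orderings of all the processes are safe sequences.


(1) Outstanding need per process (order R0, R2, R3):
  J8: (1, 0, 0)
  J1: (2, 0, 0)
  J6: (1, 1, 2)
  J9: (1, 0, 0)
(2) SAFE, for example via the order J8, J9, J1, J6.
Key observation: at J8 the run first touches a limit — (1, 0, 0) against (1, 0, 1), exact on a resource it actually requests.
Verifying each step:
  pool = (1, 0, 1)
  J8: need (1, 0, 0) fits (1, 0, 1); releases (0, 0, 1), pool now (1, 0, 2)
  J9: need (1, 0, 0) fits (1, 0, 2); releases (2, 2, 2), pool now (3, 2, 4)
  J1: need (2, 0, 0) fits (3, 2, 4); releases (0, 1, 0), pool now (3, 3, 4)
  J6: need (1, 1, 2) fits (3, 3, 4); releases (3, 0, 0), pool now (6, 3, 4)
(3) The exact count: 8 of the possible complete orderings are safe sequences.


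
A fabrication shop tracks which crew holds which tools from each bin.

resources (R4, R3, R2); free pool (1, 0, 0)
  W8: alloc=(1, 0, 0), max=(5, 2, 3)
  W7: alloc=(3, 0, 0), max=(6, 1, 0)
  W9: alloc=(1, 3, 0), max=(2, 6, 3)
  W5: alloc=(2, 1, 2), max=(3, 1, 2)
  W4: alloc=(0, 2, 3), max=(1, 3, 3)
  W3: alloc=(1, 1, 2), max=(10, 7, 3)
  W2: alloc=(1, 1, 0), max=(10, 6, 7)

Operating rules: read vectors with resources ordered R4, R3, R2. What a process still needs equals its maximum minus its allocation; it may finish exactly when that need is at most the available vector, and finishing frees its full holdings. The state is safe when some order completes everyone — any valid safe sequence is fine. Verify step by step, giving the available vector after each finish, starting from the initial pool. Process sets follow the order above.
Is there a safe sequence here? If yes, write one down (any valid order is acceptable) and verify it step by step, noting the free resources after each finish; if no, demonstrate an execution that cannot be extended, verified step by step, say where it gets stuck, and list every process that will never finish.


UNSAFE.
Key observation: the wall is R4: completing W5, W7, W4, W9, W8 brings the pool only to (8, 6, 5), and all the rest need more.
The run W5, W7, W4, W9, W8 cannot be extended any further. Step-by-step check:
  pool = (1, 0, 0)
  W5 needs (1, 0, 0) <= (1, 0, 0) -> finishes; pool += (2, 1, 2) = (3, 1, 2)
  W7 needs (3, 1, 0) <= (3, 1, 2) -> finishes; pool += (3, 0, 0) = (6, 1, 2)
  W4 needs (1, 1, 0) <= (6, 1, 2) -> finishes; pool += (0, 2, 3) = (6, 3, 5)
  W9 needs (1, 3, 3) <= (6, 3, 5) -> finishes; pool += (1, 3, 0) = (7, 6, 5)
  W8 needs (4, 2, 3) <= (7, 6, 5) -> finishes; pool += (1, 0, 0) = (8, 6, 5)
  blocked: W3 wants (9, 6, 1), pool (8, 6, 5) — not enough R4
  blocked: W2 wants (9, 5, 7), pool (8, 6, 5) — not enough R4 and R2
Permanently blocked: W3 and W2.


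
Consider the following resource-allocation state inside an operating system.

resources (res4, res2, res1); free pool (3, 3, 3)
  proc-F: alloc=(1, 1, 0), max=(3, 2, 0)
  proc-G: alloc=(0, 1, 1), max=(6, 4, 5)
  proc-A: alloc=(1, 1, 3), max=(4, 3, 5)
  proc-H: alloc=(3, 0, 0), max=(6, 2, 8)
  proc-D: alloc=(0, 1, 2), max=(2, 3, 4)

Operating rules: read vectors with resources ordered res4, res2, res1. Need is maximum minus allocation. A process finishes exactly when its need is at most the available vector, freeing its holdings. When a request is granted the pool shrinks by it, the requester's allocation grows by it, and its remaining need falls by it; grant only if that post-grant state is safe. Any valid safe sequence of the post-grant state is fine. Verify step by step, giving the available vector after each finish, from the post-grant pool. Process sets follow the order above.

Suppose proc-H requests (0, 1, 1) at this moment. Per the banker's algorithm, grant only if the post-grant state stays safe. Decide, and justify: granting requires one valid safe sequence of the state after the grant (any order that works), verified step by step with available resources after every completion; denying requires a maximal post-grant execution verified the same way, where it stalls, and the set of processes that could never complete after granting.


GRANT. The post-grant state is safe; one safe sequence: proc-F, proc-A, proc-D, proc-H, proc-G.
Key observation: post-grant, (3, 2, 2) remains, and an order beginning with proc-F completes everyone.
Verifying the post-grant state step by step:
  pool = (3, 2, 2)
  proc-F: need (2, 1, 0) fits (3, 2, 2); releases (1, 1, 0), pool now (4, 3, 2)
  proc-A: need (3, 2, 2) fits (4, 3, 2); releases (1, 1, 3), pool now (5, 4, 5)
  proc-D: need (2, 2, 2) fits (5, 4, 5); releases (0, 1, 2), pool now (5, 5, 7)
  proc-H: need (3, 1, 7) fits (5, 5, 7); releases (3, 1, 1), pool now (8, 6, 8)
  proc-G: need (6, 3, 4) fits (8, 6, 8); releases (0, 1, 1), pool now (8, 7, 9)
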